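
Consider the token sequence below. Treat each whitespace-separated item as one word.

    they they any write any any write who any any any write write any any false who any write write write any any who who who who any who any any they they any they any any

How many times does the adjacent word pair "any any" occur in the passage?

Scanning the 36 overlapping bigram windows for "any any":
  position 5–6: any any
  position 9–10: any any
  position 10–11: any any
  position 14–15: any any
  position 22–23: any any
  position 30–31: any any
  position 36–37: any any

7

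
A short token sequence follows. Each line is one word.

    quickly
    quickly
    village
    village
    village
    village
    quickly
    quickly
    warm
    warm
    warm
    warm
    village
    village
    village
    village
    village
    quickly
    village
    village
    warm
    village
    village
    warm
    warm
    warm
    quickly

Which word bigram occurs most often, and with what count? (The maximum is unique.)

"village village", 9 times

Bigram frequencies (highest first):
  village village: 9
  warm warm: 5
  quickly quickly: 2
  quickly village: 2
  village quickly: 2
  warm village: 2
  … (3 more, each ≤ 2)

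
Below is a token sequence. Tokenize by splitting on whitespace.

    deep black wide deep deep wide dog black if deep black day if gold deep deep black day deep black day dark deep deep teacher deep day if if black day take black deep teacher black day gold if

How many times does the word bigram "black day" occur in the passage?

5

Scanning the 38 overlapping bigram windows for "black day":
  position 11–12: black day
  position 17–18: black day
  position 20–21: black day
  position 30–31: black day
  position 36–37: black day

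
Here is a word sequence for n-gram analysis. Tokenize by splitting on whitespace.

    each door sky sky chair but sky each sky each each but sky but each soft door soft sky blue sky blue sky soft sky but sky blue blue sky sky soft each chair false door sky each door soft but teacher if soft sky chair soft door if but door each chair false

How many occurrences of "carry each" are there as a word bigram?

Scanning the 53 overlapping bigram windows for "carry each":
  (none found)

0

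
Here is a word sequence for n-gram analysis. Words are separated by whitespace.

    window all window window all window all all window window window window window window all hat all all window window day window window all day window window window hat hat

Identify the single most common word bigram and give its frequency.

"window window", 10 times

Bigram frequencies (highest first):
  window window: 10
  window all: 5
  all window: 4
  all all: 2
  day window: 2
  all hat: 1
  … (5 more, each ≤ 1)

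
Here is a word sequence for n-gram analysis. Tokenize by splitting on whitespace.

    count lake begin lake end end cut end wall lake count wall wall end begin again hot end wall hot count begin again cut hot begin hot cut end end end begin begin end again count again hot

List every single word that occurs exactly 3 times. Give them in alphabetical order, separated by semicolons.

Unigram counts meeting the condition (exactly 3 times):
  cut: 3
  lake: 3

cut; lake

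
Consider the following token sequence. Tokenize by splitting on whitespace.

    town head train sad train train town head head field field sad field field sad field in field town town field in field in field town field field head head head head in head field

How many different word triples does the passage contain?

27

35 tokens → 33 trigram windows in total.
Repeated trigrams (each contributes count−1 duplicates):
  field in field: 3
  field field sad: 2
  field sad field: 2
  head head head: 2
  in field town: 2
6 duplicate windows → 33 − 6 = 27 distinct.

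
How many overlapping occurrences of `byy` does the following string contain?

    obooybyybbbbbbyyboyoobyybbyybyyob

5

Sliding a length-3 window over the 33 characters (31 positions):
  position 6–8: byy
  position 14–16: byy
  position 22–24: byy
  position 26–28: byy
  position 29–31: byy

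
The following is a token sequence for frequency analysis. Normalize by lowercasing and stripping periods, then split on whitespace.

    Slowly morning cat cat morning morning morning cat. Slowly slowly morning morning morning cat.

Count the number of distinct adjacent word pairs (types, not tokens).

7

14 tokens → 13 bigram windows in total.
Repeated bigrams (each contributes count−1 duplicates):
  morning morning: 4
  morning cat: 3
  slowly morning: 2
6 duplicate windows → 13 − 6 = 7 distinct.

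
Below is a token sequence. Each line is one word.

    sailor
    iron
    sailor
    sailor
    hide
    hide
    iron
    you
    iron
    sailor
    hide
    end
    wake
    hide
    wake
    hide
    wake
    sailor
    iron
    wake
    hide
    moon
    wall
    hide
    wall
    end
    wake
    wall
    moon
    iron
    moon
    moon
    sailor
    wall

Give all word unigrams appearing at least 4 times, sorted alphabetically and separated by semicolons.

Unigram counts meeting the condition (at least 4 times):
  hide: 7
  iron: 5
  moon: 4
  sailor: 6
  wake: 5
  wall: 4

hide; iron; moon; sailor; wake; wall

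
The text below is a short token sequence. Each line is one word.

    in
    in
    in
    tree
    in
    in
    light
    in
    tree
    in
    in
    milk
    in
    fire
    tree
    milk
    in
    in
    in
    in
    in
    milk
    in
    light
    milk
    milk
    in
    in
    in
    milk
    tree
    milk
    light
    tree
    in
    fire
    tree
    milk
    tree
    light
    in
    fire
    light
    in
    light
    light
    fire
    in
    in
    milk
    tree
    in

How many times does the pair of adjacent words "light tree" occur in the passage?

1

Scanning the 51 overlapping bigram windows for "light tree":
  position 33–34: light tree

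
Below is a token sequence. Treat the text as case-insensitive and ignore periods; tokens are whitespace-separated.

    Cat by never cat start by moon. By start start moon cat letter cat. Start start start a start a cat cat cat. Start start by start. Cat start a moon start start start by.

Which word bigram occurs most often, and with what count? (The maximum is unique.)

Bigram frequencies (highest first):
  start start: 6
  cat start: 4
  start by: 3
  start a: 3
  by start: 2
  cat cat: 2
  … (14 more, each ≤ 1)

"start start", 6 times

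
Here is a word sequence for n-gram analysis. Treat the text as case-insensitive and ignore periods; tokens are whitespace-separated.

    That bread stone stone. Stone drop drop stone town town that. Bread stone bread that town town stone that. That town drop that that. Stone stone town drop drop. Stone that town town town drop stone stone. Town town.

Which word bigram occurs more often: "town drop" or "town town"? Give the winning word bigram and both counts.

"town drop": 3 occurrences
"town town": 5 occurrences

"town town" (5 vs 3)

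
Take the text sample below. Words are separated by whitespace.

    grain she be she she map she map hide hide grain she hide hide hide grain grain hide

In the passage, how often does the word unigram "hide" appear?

6

Scanning the 18 tokens for "hide":
  position 9: hide
  position 10: hide
  position 13: hide
  position 14: hide
  position 15: hide
  position 18: hide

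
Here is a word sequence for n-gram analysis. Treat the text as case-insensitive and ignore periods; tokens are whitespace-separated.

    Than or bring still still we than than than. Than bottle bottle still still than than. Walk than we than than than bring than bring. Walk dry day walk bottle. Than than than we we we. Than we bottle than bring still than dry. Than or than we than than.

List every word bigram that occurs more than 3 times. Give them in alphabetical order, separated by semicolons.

Bigram counts meeting the condition (more than 3 times):
  than than: 9
  than we: 4
  we than: 4

than than; than we; we than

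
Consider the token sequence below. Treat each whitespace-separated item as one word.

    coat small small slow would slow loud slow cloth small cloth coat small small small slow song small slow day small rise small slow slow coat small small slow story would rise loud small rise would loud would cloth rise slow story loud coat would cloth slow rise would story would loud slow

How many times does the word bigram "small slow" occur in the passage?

5

Scanning the 52 overlapping bigram windows for "small slow":
  position 3–4: small slow
  position 15–16: small slow
  position 18–19: small slow
  position 23–24: small slow
  position 28–29: small slow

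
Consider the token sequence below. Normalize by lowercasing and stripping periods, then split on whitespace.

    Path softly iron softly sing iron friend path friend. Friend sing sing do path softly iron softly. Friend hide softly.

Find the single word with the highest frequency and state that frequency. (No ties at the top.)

Unigram frequencies (highest first):
  softly: 5
  friend: 4
  path: 3
  iron: 3
  sing: 3
  do: 1
  … (1 more, each ≤ 1)

"softly", 5 times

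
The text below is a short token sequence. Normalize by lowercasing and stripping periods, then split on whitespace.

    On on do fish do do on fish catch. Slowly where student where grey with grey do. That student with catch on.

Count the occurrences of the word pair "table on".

0

Scanning the 21 overlapping bigram windows for "table on":
  (none found)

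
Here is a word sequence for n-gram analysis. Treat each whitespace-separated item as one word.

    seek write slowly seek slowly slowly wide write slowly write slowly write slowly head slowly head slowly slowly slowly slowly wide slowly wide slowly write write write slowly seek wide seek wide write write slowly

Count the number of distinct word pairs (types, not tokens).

35 tokens → 34 bigram windows in total.
Repeated bigrams (each contributes count−1 duplicates):
  write slowly: 6
  slowly slowly: 4
  slowly wide: 3
  slowly write: 3
  write write: 3
  head slowly: 2
  seek wide: 2
  slowly head: 2
  … (3 more repeated)
20 duplicate windows → 34 − 20 = 14 distinct.

14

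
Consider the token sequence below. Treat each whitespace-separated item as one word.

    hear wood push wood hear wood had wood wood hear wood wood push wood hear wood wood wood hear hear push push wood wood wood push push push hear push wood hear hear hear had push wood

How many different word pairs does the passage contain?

13

37 tokens → 36 bigram windows in total.
Repeated bigrams (each contributes count−1 duplicates):
  wood wood: 6
  push wood: 5
  wood hear: 5
  hear wood: 4
  hear hear: 3
  push push: 3
  wood push: 3
  hear push: 2
23 duplicate windows → 36 − 23 = 13 distinct.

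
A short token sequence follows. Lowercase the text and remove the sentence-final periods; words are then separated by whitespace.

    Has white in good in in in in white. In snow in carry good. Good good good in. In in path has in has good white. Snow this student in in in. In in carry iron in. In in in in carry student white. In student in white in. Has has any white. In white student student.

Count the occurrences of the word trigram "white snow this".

Scanning the 55 overlapping trigram windows for "white snow this":
  position 26–28: white snow this

1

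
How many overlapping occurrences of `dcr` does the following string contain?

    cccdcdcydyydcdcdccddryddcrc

Sliding a length-3 window over the 27 characters (25 positions):
  position 24–26: dcr

1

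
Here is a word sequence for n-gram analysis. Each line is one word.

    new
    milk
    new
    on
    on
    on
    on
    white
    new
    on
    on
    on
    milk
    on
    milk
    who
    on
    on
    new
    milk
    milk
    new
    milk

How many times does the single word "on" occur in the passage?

Scanning the 23 tokens for "on":
  position 4: on
  position 5: on
  position 6: on
  position 7: on
  position 10: on
  position 11: on
  position 12: on
  position 14: on
  position 17: on
  position 18: on

10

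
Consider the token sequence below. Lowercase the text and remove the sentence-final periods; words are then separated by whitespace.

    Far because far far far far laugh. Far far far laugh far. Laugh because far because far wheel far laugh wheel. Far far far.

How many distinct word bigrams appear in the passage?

24 tokens → 23 bigram windows in total.
Repeated bigrams (each contributes count−1 duplicates):
  far far: 7
  far laugh: 4
  because far: 3
  far because: 2
  laugh far: 2
  wheel far: 2
14 duplicate windows → 23 − 14 = 9 distinct.

9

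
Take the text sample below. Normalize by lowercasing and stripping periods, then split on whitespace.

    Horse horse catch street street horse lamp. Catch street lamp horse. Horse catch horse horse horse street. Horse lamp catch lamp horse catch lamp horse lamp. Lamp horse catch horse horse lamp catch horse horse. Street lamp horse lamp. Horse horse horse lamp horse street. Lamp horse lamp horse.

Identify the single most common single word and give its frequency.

"horse", 23 times

Unigram frequencies (highest first):
  horse: 23
  lamp: 13
  catch: 7
  street: 6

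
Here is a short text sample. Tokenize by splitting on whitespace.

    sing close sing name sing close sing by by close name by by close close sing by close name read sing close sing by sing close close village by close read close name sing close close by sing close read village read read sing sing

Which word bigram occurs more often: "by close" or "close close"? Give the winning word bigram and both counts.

"by close": 4 occurrences
"close close": 3 occurrences

"by close" (4 vs 3)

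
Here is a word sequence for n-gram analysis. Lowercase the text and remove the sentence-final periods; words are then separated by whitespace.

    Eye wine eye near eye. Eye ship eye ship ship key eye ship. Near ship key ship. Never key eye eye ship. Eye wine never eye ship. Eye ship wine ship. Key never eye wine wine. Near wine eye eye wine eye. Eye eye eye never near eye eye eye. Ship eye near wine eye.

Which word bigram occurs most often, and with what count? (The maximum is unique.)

Bigram frequencies (highest first):
  eye eye: 8
  eye ship: 7
  eye wine: 4
  wine eye: 4
  ship eye: 4
  ship key: 3
  … (19 more, each ≤ 2)

"eye eye", 8 times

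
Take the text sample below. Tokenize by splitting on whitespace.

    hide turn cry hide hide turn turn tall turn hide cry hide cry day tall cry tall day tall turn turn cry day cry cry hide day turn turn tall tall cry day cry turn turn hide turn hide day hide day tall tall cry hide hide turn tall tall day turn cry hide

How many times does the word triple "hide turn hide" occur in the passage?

1

Scanning the 52 overlapping trigram windows for "hide turn hide":
  position 37–39: hide turn hide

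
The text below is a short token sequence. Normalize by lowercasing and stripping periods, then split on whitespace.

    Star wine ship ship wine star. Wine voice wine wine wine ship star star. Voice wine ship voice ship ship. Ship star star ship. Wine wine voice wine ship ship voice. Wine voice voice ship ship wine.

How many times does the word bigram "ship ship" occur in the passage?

Scanning the 36 overlapping bigram windows for "ship ship":
  position 3–4: ship ship
  position 19–20: ship ship
  position 20–21: ship ship
  position 29–30: ship ship
  position 35–36: ship ship

5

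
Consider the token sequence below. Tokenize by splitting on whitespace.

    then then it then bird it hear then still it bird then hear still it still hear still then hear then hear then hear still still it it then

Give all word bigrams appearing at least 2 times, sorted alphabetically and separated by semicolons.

hear still; hear then; it then; still it; then hear

Bigram counts meeting the condition (at least 2 times):
  hear still: 3
  hear then: 3
  it then: 2
  still it: 3
  then hear: 4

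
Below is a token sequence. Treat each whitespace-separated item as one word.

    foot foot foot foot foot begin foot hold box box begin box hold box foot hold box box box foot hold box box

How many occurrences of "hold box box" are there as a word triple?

Scanning the 21 overlapping trigram windows for "hold box box":
  position 8–10: hold box box
  position 16–18: hold box box
  position 21–23: hold box box

3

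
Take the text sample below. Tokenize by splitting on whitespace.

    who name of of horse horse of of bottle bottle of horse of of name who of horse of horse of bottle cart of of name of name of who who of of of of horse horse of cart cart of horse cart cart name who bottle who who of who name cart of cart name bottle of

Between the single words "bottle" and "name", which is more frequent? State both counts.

"bottle": 5 occurrences
"name": 7 occurrences

"name" (7 vs 5)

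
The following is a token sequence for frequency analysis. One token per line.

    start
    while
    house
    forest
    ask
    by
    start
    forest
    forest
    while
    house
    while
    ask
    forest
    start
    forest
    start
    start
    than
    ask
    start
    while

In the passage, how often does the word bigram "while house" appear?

Scanning the 21 overlapping bigram windows for "while house":
  position 2–3: while house
  position 10–11: while house

2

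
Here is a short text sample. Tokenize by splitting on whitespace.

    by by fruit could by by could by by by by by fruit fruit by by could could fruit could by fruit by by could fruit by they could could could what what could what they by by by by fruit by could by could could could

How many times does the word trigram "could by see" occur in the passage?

0

Scanning the 45 overlapping trigram windows for "could by see":
  (none found)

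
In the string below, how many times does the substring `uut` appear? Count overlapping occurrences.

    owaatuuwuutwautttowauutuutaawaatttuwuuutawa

4

Sliding a length-3 window over the 43 characters (41 positions):
  position 9–11: uut
  position 21–23: uut
  position 24–26: uut
  position 38–40: uut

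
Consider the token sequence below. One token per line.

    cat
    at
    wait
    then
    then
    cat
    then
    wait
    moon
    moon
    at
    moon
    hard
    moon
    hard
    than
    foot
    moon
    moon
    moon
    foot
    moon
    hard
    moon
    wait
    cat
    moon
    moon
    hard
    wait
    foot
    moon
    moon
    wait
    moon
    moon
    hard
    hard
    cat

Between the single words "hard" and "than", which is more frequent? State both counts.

"hard": 6 occurrences
"than": 1 occurrence

"hard" (6 vs 1)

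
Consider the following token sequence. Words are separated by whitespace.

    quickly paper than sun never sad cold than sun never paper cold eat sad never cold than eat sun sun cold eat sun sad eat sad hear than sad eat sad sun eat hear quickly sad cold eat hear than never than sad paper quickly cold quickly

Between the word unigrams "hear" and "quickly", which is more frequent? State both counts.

"quickly" (4 vs 3)

"hear": 3 occurrences
"quickly": 4 occurrences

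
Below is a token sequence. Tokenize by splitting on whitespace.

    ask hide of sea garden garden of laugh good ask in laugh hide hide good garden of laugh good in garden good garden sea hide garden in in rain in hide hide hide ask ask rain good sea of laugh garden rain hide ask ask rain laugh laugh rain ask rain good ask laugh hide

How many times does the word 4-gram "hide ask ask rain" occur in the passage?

2

Scanning the 52 overlapping 4-gram windows for "hide ask ask rain":
  position 33–36: hide ask ask rain
  position 43–46: hide ask ask rain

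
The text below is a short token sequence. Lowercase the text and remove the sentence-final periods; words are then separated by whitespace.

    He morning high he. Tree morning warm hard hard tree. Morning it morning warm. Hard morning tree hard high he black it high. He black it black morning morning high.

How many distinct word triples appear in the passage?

25

30 tokens → 28 trigram windows in total.
Repeated trigrams (each contributes count−1 duplicates):
  he black it: 2
  high he black: 2
  morning warm hard: 2
3 duplicate windows → 28 − 3 = 25 distinct.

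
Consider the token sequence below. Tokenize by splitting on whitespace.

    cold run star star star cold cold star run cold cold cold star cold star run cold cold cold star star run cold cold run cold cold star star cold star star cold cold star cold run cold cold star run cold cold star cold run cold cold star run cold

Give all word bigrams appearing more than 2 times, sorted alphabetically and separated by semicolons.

cold cold; cold run; cold star; run cold; star cold; star run; star star

Bigram counts meeting the condition (more than 2 times):
  cold cold: 11
  cold run: 4
  cold star: 10
  run cold: 8
  star cold: 6
  star run: 5
  star star: 5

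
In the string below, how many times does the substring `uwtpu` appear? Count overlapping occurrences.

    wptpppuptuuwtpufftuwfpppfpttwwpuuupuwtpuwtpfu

2

Sliding a length-5 window over the 45 characters (41 positions):
  position 11–15: uwtpu
  position 36–40: uwtpu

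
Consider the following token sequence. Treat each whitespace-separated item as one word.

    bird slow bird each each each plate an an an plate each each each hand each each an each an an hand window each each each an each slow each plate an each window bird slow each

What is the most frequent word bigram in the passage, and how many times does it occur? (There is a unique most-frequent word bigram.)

Bigram frequencies (highest first):
  each each: 7
  an an: 3
  each an: 3
  an each: 3
  bird slow: 2
  each plate: 2
  … (14 more, each ≤ 2)

"each each", 7 times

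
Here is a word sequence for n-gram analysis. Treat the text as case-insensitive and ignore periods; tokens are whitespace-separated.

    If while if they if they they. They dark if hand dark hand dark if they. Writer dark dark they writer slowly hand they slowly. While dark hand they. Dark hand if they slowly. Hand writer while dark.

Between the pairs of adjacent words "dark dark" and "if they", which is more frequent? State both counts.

"if they" (4 vs 1)

"dark dark": 1 occurrence
"if they": 4 occurrences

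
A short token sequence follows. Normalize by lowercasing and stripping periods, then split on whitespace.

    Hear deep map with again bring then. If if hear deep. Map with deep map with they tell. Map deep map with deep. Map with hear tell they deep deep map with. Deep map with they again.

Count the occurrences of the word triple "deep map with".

7

Scanning the 35 overlapping trigram windows for "deep map with":
  position 2–4: deep map with
  position 11–13: deep map with
  position 14–16: deep map with
  position 20–22: deep map with
  position 23–25: deep map with
  position 30–32: deep map with
  position 33–35: deep map with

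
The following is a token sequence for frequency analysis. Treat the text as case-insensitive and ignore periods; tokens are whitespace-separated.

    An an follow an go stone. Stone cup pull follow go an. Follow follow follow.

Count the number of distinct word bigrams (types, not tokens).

15 tokens → 14 bigram windows in total.
Repeated bigrams (each contributes count−1 duplicates):
  an follow: 2
  follow follow: 2
2 duplicate windows → 14 − 2 = 12 distinct.

12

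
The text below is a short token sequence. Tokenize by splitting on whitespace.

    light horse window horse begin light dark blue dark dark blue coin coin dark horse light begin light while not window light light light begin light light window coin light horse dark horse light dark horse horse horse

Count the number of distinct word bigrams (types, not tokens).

25

38 tokens → 37 bigram windows in total.
Repeated bigrams (each contributes count−1 duplicates):
  begin light: 3
  dark horse: 3
  light light: 3
  dark blue: 2
  horse horse: 2
  horse light: 2
  light begin: 2
  light dark: 2
  … (1 more repeated)
12 duplicate windows → 37 − 12 = 25 distinct.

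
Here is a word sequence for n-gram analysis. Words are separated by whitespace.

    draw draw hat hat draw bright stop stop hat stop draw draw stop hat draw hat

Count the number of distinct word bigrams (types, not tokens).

16 tokens → 15 bigram windows in total.
Repeated bigrams (each contributes count−1 duplicates):
  draw draw: 2
  draw hat: 2
  hat draw: 2
  stop hat: 2
4 duplicate windows → 15 − 4 = 11 distinct.

11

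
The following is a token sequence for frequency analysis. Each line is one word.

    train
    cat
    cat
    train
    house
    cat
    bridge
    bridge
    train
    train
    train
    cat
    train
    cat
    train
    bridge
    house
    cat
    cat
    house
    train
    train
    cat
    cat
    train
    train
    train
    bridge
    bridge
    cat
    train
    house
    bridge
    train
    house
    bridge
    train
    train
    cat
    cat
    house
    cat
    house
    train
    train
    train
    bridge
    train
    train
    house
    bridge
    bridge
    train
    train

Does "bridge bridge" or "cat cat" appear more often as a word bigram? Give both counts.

"cat cat" (4 vs 3)

"bridge bridge": 3 occurrences
"cat cat": 4 occurrences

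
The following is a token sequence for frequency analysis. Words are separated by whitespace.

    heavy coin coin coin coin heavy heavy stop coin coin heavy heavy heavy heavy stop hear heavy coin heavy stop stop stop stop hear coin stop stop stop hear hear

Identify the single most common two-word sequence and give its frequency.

Bigram frequencies (highest first):
  stop stop: 5
  coin coin: 4
  heavy heavy: 4
  coin heavy: 3
  heavy stop: 3
  stop hear: 3
  … (6 more, each ≤ 2)

"stop stop", 5 times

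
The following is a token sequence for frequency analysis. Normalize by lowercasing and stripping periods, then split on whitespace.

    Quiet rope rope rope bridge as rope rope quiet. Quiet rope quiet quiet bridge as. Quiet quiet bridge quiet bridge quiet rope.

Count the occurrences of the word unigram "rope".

Scanning the 22 tokens for "rope":
  position 2: rope
  position 3: rope
  position 4: rope
  position 7: rope
  position 8: rope
  position 11: rope
  position 22: rope

7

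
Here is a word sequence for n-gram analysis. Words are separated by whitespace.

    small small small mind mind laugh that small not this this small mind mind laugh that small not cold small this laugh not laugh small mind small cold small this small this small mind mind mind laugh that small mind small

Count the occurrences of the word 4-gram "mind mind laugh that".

3

Scanning the 38 overlapping 4-gram windows for "mind mind laugh that":
  position 4–7: mind mind laugh that
  position 13–16: mind mind laugh that
  position 35–38: mind mind laugh that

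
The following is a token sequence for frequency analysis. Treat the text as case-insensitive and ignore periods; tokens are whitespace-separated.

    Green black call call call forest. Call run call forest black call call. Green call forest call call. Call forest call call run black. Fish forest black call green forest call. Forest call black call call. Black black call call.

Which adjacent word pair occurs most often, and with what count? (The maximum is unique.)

Bigram frequencies (highest first):
  call call: 8
  black call: 5
  call forest: 5
  forest call: 5
  call run: 2
  forest black: 2
  … (10 more, each ≤ 2)

"call call", 8 times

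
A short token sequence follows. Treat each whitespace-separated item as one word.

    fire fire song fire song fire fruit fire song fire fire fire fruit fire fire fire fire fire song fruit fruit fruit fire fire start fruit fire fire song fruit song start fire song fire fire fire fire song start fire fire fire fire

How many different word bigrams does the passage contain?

44 tokens → 43 bigram windows in total.
Repeated bigrams (each contributes count−1 duplicates):
  fire fire: 15
  fire song: 7
  fruit fire: 4
  song fire: 4
  fire fruit: 2
  fruit fruit: 2
  song fruit: 2
  song start: 2
  … (1 more repeated)
31 duplicate windows → 43 − 31 = 12 distinct.

12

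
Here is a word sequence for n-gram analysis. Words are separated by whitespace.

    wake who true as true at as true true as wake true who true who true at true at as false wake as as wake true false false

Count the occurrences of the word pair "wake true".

Scanning the 27 overlapping bigram windows for "wake true":
  position 11–12: wake true
  position 25–26: wake true

2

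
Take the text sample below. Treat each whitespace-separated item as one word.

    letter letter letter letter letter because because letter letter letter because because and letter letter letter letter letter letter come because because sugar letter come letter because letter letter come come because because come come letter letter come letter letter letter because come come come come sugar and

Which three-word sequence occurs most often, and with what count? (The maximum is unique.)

"letter letter letter", 9 times

Trigram frequencies (highest first):
  letter letter letter: 9
  letter letter because: 3
  letter letter come: 3
  letter because because: 2
  because letter letter: 2
  come because because: 2
  … (21 more, each ≤ 2)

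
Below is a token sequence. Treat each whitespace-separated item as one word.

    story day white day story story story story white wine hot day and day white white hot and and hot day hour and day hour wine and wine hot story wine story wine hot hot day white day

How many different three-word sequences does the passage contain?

34

38 tokens → 36 trigram windows in total.
Repeated trigrams (each contributes count−1 duplicates):
  day white day: 2
  story story story: 2
2 duplicate windows → 36 − 2 = 34 distinct.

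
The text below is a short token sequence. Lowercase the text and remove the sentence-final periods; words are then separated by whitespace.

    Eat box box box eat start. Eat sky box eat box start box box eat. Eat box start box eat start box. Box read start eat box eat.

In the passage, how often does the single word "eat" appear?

9

Scanning the 28 tokens for "eat":
  position 1: eat
  position 5: eat
  position 7: eat
  position 10: eat
  position 15: eat
  position 16: eat
  position 20: eat
  position 26: eat
  position 28: eat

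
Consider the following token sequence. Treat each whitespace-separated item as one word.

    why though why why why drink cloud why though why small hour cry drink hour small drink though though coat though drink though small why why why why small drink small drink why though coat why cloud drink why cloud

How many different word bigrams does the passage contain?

40 tokens → 39 bigram windows in total.
Repeated bigrams (each contributes count−1 duplicates):
  why why: 5
  small drink: 3
  why though: 3
  drink though: 2
  drink why: 2
  though coat: 2
  though why: 2
  why cloud: 2
  … (1 more repeated)
14 duplicate windows → 39 − 14 = 25 distinct.

25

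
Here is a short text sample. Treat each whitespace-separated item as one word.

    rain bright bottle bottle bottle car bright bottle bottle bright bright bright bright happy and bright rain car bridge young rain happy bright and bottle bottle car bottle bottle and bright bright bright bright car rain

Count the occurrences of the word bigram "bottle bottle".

Scanning the 35 overlapping bigram windows for "bottle bottle":
  position 3–4: bottle bottle
  position 4–5: bottle bottle
  position 8–9: bottle bottle
  position 25–26: bottle bottle
  position 28–29: bottle bottle

5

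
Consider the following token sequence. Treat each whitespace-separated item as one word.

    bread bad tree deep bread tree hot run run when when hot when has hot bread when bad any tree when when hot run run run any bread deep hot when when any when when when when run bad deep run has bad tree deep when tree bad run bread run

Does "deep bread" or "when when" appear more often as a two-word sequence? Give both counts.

"when when" (6 vs 1)

"deep bread": 1 occurrence
"when when": 6 occurrences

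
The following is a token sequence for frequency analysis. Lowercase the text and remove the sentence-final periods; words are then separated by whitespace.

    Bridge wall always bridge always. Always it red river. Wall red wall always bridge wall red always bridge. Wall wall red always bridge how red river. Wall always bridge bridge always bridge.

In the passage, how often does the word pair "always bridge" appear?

6

Scanning the 31 overlapping bigram windows for "always bridge":
  position 3–4: always bridge
  position 13–14: always bridge
  position 17–18: always bridge
  position 22–23: always bridge
  position 28–29: always bridge
  position 31–32: always bridge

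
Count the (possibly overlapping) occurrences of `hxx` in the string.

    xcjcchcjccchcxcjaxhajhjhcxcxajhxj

Sliding a length-3 window over the 33 characters (31 positions):
  (no match at any position)

0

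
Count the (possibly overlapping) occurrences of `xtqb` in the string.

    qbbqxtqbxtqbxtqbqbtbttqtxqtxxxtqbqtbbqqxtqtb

4

Sliding a length-4 window over the 44 characters (41 positions):
  position 5–8: xtqb
  position 9–12: xtqb
  position 13–16: xtqb
  position 30–33: xtqb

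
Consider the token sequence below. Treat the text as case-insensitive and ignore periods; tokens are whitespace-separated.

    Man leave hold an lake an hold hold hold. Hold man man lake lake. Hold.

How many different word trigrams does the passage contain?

15 tokens → 13 trigram windows in total.
Repeated trigrams (each contributes count−1 duplicates):
  hold hold hold: 2
1 duplicate windows → 13 − 1 = 12 distinct.

12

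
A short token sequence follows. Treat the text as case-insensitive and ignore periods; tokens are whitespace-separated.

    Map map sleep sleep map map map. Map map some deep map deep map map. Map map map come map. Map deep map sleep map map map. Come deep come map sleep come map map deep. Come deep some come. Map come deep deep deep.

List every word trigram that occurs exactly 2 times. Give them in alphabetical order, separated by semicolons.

Trigram counts meeting the condition (exactly 2 times):
  come map map: 2
  map come deep: 2
  map deep map: 2
  map map come: 2
  map map deep: 2
  sleep map map: 2

come map map; map come deep; map deep map; map map come; map map deep; sleep map map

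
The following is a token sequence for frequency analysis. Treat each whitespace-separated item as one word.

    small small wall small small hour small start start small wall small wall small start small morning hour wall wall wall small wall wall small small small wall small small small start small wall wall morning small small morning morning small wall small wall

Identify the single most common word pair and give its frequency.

"small wall", 8 times

Bigram frequencies (highest first):
  small wall: 8
  small small: 7
  wall small: 7
  wall wall: 4
  small start: 3
  start small: 3
  … (9 more, each ≤ 2)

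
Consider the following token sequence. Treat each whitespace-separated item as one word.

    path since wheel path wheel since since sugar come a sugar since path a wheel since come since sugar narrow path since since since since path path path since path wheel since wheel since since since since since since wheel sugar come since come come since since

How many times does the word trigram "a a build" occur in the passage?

Scanning the 45 overlapping trigram windows for "a a build":
  (none found)

0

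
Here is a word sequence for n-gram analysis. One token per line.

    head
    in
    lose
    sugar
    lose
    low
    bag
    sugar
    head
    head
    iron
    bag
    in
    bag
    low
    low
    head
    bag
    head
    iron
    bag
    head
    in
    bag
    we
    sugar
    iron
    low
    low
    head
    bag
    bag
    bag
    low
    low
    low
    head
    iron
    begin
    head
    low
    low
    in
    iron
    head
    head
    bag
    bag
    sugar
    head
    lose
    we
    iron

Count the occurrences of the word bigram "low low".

5

Scanning the 52 overlapping bigram windows for "low low":
  position 15–16: low low
  position 28–29: low low
  position 34–35: low low
  position 35–36: low low
  position 41–42: low low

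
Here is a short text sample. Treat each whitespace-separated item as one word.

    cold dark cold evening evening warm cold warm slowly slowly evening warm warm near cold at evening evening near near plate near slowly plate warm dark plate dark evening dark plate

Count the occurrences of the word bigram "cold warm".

1

Scanning the 30 overlapping bigram windows for "cold warm":
  position 7–8: cold warm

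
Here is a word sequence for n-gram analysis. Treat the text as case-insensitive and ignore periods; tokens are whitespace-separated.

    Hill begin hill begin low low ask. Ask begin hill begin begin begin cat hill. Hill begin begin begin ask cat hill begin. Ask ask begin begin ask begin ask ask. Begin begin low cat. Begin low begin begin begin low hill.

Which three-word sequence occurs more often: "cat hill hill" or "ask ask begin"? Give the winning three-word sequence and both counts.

"cat hill hill": 1 occurrence
"ask ask begin": 3 occurrences

"ask ask begin" (3 vs 1)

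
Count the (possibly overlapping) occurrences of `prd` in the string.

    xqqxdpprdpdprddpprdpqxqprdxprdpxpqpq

5

Sliding a length-3 window over the 36 characters (34 positions):
  position 7–9: prd
  position 12–14: prd
  position 17–19: prd
  position 24–26: prd
  position 28–30: prd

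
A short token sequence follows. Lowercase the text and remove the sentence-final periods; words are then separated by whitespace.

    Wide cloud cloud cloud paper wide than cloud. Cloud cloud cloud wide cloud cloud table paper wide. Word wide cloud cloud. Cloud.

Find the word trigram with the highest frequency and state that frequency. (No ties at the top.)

Trigram frequencies (highest first):
  cloud cloud cloud: 4
  wide cloud cloud: 3
  cloud cloud paper: 1
  cloud paper wide: 1
  paper wide than: 1
  wide than cloud: 1
  … (9 more, each ≤ 1)

"cloud cloud cloud", 4 times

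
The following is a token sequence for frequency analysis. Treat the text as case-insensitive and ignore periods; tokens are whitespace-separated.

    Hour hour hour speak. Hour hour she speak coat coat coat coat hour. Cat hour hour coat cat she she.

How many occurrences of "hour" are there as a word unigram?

8

Scanning the 20 tokens for "hour":
  position 1: hour
  position 2: hour
  position 3: hour
  position 5: hour
  position 6: hour
  position 13: hour
  position 15: hour
  position 16: hour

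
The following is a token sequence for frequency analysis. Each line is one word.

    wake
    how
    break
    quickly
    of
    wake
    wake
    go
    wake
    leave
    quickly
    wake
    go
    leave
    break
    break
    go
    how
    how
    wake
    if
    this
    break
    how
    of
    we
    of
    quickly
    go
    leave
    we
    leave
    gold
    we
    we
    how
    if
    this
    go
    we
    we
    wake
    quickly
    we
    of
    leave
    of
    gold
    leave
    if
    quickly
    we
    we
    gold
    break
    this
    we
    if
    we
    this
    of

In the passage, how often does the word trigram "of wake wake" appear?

1

Scanning the 59 overlapping trigram windows for "of wake wake":
  position 5–7: of wake wake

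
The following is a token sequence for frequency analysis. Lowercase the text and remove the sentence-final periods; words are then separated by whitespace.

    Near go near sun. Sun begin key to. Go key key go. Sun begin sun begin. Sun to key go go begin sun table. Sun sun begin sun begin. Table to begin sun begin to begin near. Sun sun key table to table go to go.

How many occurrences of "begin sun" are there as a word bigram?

Scanning the 45 overlapping bigram windows for "begin sun":
  position 14–15: begin sun
  position 16–17: begin sun
  position 22–23: begin sun
  position 27–28: begin sun
  position 32–33: begin sun

5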